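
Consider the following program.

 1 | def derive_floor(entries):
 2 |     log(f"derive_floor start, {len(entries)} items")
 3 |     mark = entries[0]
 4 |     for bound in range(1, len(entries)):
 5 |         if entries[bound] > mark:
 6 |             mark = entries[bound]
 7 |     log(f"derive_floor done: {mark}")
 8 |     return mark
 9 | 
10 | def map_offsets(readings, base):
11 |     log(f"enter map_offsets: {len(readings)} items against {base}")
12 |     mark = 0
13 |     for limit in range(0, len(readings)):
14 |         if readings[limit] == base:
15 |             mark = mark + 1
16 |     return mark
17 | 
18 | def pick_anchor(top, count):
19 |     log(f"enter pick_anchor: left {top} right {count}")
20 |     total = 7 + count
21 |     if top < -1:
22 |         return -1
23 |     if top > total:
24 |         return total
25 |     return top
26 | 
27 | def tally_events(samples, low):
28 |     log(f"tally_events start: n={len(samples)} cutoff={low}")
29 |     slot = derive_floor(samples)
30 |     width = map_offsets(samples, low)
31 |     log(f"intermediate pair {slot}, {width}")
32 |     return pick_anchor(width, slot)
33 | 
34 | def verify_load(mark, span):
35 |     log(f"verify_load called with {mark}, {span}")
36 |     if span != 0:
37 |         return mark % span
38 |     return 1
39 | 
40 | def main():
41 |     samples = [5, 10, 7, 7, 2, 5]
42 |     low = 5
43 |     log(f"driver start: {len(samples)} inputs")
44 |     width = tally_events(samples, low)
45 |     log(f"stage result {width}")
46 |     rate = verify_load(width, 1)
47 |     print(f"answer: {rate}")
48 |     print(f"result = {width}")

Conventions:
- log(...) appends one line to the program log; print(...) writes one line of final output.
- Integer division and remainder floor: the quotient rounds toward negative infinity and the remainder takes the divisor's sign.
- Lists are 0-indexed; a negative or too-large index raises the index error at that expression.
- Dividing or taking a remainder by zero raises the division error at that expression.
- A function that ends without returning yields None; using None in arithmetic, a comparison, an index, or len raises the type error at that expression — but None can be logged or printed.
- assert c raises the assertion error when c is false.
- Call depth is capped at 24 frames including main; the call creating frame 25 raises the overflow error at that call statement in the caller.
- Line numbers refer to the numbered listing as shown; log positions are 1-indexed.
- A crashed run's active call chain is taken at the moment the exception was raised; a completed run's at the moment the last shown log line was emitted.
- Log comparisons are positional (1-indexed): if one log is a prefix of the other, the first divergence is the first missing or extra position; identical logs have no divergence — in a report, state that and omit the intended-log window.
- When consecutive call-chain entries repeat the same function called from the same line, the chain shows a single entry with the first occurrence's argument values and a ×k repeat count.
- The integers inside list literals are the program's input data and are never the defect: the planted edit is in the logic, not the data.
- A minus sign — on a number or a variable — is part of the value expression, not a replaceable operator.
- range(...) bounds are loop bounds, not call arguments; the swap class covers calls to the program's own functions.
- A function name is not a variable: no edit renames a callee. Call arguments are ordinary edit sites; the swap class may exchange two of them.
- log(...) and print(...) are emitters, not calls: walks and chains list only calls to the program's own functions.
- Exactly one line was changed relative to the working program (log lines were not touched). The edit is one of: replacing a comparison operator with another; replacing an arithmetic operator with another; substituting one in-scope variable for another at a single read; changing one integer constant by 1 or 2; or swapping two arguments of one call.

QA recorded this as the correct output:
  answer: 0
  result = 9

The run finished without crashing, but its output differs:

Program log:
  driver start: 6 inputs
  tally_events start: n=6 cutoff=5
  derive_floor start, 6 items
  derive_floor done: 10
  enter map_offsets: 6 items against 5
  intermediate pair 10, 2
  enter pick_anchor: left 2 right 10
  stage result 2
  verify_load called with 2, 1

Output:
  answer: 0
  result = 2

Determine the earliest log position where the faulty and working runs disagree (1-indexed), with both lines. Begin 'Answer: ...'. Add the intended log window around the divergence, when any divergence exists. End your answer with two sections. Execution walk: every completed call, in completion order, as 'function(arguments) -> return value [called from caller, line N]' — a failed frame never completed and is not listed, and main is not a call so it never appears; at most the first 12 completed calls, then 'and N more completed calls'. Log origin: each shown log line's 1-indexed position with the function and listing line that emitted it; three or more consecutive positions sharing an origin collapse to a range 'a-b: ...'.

Answer: position 7; shown 'enter pick_anchor: left 2 right 10' vs intended 'enter pick_anchor: left 10 right 2'.
Intended log window:
  5: enter map_offsets: 6 items against 5
  6: intermediate pair 10, 2
  7: enter pick_anchor: left 10 right 2
  8: stage result 9
Execution walk:
  derive_floor([5, 10, 7, 7, 2, 5]) -> 10  [called from tally_events, line 29]
  map_offsets([5, 10, 7, 7, 2, 5], 5) -> 2  [called from tally_events, line 30]
  pick_anchor(2, 10) -> 2  [called from tally_events, line 32]
  tally_events([5, 10, 7, 7, 2, 5], 5) -> 2  [called from main, line 44]
  verify_load(2, 1) -> 0  [called from main, line 46]
Log line origins:
  1: from main, line 43
  2: from tally_events, line 28
  3: from derive_floor, line 2
  4: from derive_floor, line 7
  5: from map_offsets, line 11
  6: from tally_events, line 31
  7: from pick_anchor, line 19
  8: from main, line 45
  9: from verify_load, line 35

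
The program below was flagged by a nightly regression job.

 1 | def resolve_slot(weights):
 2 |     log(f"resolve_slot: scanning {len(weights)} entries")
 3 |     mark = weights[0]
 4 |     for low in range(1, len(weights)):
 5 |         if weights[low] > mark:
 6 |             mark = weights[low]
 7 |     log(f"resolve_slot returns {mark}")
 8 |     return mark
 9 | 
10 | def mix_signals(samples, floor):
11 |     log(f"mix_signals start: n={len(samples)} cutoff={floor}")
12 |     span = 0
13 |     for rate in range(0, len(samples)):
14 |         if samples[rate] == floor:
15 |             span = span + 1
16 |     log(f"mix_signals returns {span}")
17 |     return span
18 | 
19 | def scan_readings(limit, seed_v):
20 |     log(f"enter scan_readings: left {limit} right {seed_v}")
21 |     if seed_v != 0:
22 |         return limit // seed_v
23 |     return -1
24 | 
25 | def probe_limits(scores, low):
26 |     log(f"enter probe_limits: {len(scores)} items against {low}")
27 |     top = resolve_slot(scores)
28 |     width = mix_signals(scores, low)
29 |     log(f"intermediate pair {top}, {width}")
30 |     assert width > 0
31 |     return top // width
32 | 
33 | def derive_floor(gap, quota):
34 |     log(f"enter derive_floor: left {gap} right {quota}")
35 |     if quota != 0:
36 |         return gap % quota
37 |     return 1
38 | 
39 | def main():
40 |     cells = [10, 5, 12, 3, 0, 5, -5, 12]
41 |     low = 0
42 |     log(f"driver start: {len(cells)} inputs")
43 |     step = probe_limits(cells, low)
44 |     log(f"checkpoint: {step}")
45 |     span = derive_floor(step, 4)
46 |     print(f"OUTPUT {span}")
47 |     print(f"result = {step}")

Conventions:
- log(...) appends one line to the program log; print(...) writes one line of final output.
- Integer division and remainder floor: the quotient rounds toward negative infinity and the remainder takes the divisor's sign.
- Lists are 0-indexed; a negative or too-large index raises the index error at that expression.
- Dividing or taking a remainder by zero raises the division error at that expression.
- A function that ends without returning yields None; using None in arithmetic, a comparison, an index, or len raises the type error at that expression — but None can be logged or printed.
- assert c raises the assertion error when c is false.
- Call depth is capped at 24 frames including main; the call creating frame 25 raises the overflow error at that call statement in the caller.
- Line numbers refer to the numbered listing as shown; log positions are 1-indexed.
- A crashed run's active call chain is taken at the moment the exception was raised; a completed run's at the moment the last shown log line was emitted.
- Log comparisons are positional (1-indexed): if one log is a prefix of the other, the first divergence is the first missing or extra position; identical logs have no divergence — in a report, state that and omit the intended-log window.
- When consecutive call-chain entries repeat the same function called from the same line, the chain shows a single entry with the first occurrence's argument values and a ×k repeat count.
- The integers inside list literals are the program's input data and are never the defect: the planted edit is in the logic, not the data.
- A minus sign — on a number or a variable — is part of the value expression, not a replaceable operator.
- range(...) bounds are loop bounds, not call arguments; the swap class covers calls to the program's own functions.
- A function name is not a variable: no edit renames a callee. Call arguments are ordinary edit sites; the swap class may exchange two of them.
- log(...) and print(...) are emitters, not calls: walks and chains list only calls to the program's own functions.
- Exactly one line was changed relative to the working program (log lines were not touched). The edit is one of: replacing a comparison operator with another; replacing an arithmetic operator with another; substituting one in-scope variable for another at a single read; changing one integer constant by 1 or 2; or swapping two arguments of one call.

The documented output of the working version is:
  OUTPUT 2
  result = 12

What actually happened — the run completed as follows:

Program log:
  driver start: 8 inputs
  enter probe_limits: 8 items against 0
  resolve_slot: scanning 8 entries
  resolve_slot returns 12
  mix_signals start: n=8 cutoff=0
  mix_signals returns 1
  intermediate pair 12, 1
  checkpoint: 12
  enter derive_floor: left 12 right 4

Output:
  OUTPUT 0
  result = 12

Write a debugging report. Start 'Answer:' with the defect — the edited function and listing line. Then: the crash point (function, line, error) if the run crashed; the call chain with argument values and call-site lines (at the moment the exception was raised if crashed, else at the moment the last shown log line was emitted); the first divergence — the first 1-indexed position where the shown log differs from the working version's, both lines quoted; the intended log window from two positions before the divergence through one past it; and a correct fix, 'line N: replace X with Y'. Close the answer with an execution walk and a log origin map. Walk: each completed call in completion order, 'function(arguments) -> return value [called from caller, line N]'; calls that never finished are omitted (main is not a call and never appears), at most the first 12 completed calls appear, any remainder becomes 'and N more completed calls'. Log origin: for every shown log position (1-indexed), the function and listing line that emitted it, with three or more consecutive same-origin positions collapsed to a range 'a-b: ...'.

Answer: the defect is in main at line 45.
The tell: At log position 9 the runs split — shown 'enter derive_floor: left 12 right 4', but the working version logs 'enter derive_floor: left 12 right 5'.
Call chain: main -> derive_floor(12, 4) (called at line 45).
First divergence: position 9 — shown 'enter derive_floor: left 12 right 4', intended 'enter derive_floor: left 12 right 5'.
Intended log window:
  7: intermediate pair 12, 1
  8: checkpoint: 12
  9: enter derive_floor: left 12 right 5
Execution walk:
  resolve_slot([10, 5, 12, 3, 0, 5, -5, 12]) -> 12  [called from probe_limits, line 27]
  mix_signals([10, 5, 12, 3, 0, 5, -5, 12], 0) -> 1  [called from probe_limits, line 28]
  probe_limits([10, 5, 12, 3, 0, 5, -5, 12], 0) -> 12  [called from main, line 43]
  derive_floor(12, 4) -> 0  [called from main, line 45]
Log origin:
  1: from main, line 42
  2: from probe_limits, line 26
  3: from resolve_slot, line 2
  4: from resolve_slot, line 7
  5: from mix_signals, line 11
  6: from mix_signals, line 16
  7: from probe_limits, line 29
  8: from main, line 44
  9: from derive_floor, line 34
A correct fix: line 45: replace `4` with `5`.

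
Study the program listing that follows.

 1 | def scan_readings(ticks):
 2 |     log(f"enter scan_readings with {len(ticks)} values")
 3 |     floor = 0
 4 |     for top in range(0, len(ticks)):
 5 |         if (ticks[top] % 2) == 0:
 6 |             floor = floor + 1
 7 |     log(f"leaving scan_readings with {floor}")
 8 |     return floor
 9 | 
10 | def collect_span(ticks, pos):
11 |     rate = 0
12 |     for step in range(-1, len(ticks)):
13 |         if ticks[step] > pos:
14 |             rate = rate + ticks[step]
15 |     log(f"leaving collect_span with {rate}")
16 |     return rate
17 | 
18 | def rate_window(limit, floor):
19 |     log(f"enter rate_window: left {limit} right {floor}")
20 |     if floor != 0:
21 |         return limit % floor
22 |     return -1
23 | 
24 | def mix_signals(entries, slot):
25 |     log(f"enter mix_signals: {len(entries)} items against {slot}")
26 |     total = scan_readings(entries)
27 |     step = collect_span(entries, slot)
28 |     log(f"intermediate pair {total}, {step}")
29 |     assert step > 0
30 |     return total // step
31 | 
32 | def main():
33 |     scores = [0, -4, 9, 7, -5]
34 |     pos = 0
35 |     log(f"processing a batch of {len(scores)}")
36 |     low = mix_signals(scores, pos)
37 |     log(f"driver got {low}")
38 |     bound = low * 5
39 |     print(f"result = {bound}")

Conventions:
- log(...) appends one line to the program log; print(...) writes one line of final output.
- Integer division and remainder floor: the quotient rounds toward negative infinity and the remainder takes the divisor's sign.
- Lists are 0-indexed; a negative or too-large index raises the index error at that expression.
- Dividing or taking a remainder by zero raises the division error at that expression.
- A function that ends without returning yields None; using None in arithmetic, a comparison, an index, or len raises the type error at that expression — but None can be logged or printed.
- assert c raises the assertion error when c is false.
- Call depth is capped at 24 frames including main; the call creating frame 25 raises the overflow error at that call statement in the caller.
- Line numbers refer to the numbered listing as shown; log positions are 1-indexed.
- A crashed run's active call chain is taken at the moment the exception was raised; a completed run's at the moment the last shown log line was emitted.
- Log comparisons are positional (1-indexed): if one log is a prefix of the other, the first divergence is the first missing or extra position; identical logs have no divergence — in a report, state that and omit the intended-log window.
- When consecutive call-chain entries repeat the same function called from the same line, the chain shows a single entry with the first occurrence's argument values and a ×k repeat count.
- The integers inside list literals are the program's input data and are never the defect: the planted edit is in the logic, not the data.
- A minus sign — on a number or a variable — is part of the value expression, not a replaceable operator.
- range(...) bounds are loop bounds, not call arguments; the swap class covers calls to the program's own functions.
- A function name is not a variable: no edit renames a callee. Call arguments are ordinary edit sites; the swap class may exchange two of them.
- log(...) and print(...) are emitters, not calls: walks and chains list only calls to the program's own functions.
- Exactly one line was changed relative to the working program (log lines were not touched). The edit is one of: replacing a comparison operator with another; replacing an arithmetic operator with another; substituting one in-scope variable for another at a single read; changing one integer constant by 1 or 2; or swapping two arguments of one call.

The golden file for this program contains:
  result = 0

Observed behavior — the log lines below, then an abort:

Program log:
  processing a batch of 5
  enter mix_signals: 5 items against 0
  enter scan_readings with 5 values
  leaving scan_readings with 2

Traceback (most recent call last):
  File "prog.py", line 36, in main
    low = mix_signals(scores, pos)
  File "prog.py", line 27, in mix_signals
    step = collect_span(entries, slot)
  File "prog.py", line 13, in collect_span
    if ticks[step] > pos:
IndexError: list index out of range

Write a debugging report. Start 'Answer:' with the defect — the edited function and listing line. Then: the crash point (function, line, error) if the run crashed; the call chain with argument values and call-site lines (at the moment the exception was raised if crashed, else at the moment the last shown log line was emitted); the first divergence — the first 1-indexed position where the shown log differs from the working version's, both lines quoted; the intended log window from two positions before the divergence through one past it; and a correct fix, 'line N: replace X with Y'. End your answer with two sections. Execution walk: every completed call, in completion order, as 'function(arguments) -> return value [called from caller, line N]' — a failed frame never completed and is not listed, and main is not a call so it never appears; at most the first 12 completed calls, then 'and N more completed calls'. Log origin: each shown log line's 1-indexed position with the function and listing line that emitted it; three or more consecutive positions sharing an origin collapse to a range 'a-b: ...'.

Answer: the defect is in collect_span at line 12.
Key fact: The faulty run's log stops after 4 lines; the working version's next line would be 'leaving collect_span with 16'.
Crash: collect_span, line 13, IndexError.
Call chain: main -> mix_signals([0, -4, 9, 7, -5], 0) (called at line 36) -> collect_span([0, -4, 9, 7, -5], 0) (called at line 27).
First divergence: position 5 — the faulty run's log ends after 4 lines; the working version continues with 'leaving collect_span with 16'.
Intended log window:
  3: enter scan_readings with 5 values
  4: leaving scan_readings with 2
  5: leaving collect_span with 16
  6: intermediate pair 2, 16
Execution walk:
  scan_readings([0, -4, 9, 7, -5]) -> 2  [called from mix_signals, line 26]
Log line origins:
  1: from main, line 35
  2: from mix_signals, line 25
  3: from scan_readings, line 2
  4: from scan_readings, line 7
A correct fix: line 12: replace `-1` with `0`.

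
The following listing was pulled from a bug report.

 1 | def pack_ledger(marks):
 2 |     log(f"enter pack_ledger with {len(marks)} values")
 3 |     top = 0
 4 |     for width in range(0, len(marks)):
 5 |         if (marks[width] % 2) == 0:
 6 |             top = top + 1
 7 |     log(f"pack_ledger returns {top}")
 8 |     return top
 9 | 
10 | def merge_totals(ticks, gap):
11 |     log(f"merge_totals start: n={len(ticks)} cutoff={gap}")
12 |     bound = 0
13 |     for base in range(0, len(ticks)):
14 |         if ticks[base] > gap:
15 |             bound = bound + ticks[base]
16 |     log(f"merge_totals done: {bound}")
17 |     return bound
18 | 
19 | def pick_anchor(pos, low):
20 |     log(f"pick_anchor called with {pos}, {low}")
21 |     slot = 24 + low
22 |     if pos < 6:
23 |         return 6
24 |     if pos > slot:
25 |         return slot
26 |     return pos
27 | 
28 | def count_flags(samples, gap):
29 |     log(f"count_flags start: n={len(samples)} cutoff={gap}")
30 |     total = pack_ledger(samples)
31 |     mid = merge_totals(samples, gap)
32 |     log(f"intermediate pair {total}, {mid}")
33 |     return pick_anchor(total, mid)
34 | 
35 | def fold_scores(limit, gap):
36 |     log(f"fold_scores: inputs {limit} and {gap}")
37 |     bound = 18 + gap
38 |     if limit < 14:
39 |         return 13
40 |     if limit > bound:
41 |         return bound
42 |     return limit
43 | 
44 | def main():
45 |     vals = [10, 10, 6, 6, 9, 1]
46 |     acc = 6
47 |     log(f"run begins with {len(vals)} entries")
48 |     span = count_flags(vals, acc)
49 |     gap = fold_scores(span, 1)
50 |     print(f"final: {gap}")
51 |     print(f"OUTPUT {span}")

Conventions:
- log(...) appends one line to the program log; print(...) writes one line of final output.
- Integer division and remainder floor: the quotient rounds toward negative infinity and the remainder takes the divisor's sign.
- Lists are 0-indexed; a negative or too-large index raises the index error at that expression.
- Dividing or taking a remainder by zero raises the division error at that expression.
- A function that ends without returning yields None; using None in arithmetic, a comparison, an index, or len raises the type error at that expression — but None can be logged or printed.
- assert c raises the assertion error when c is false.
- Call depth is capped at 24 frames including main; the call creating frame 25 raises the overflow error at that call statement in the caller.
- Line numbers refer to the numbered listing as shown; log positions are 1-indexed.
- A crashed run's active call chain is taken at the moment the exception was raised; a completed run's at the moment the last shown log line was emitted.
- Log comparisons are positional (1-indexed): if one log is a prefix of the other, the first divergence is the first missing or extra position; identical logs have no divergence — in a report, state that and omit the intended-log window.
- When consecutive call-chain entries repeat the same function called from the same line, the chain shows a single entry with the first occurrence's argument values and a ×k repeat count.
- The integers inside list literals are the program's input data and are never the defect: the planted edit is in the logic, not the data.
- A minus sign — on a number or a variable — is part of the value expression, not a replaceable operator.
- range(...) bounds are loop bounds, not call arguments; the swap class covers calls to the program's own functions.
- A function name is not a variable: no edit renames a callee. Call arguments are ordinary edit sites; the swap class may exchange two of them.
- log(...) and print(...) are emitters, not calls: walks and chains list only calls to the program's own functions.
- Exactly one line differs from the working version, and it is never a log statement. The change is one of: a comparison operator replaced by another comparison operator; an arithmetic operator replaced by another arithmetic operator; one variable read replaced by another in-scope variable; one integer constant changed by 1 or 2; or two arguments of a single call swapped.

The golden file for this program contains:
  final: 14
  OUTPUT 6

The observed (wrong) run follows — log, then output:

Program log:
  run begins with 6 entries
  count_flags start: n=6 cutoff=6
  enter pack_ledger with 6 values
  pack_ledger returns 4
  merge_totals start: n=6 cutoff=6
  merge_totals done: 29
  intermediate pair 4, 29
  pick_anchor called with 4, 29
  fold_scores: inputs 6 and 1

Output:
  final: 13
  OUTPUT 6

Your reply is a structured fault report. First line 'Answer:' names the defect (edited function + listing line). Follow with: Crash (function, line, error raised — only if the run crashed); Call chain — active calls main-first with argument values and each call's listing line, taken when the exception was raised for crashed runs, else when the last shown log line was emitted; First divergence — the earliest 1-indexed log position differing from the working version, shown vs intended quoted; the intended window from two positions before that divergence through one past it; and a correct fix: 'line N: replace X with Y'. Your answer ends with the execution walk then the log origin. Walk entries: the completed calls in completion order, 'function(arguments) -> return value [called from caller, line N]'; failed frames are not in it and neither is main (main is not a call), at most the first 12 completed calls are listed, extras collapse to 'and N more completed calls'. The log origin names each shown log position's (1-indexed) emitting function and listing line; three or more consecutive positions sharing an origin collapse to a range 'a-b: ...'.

Answer: the defect is in fold_scores at line 39.
Core observation: Nothing in the log betrays the bug — only the output does.
Call chain: main -> fold_scores(6, 1) (called at line 49).
First divergence: there is none — every log position agrees.
Execution walk:
  pack_ledger([10, 10, 6, 6, 9, 1]) -> 4  [called from count_flags, line 30]
  merge_totals([10, 10, 6, 6, 9, 1], 6) -> 29  [called from count_flags, line 31]
  pick_anchor(4, 29) -> 6  [called from count_flags, line 33]
  count_flags([10, 10, 6, 6, 9, 1], 6) -> 6  [called from main, line 48]
  fold_scores(6, 1) -> 13  [called from main, line 49]
Log line origins:
  1 — main, line 47
  2 — count_flags, line 29
  3 — pack_ledger, line 2
  4 — pack_ledger, line 7
  5 — merge_totals, line 11
  6 — merge_totals, line 16
  7 — count_flags, line 32
  8 — pick_anchor, line 20
  9 — fold_scores, line 36
A correct fix: line 39: replace `13` with `14`.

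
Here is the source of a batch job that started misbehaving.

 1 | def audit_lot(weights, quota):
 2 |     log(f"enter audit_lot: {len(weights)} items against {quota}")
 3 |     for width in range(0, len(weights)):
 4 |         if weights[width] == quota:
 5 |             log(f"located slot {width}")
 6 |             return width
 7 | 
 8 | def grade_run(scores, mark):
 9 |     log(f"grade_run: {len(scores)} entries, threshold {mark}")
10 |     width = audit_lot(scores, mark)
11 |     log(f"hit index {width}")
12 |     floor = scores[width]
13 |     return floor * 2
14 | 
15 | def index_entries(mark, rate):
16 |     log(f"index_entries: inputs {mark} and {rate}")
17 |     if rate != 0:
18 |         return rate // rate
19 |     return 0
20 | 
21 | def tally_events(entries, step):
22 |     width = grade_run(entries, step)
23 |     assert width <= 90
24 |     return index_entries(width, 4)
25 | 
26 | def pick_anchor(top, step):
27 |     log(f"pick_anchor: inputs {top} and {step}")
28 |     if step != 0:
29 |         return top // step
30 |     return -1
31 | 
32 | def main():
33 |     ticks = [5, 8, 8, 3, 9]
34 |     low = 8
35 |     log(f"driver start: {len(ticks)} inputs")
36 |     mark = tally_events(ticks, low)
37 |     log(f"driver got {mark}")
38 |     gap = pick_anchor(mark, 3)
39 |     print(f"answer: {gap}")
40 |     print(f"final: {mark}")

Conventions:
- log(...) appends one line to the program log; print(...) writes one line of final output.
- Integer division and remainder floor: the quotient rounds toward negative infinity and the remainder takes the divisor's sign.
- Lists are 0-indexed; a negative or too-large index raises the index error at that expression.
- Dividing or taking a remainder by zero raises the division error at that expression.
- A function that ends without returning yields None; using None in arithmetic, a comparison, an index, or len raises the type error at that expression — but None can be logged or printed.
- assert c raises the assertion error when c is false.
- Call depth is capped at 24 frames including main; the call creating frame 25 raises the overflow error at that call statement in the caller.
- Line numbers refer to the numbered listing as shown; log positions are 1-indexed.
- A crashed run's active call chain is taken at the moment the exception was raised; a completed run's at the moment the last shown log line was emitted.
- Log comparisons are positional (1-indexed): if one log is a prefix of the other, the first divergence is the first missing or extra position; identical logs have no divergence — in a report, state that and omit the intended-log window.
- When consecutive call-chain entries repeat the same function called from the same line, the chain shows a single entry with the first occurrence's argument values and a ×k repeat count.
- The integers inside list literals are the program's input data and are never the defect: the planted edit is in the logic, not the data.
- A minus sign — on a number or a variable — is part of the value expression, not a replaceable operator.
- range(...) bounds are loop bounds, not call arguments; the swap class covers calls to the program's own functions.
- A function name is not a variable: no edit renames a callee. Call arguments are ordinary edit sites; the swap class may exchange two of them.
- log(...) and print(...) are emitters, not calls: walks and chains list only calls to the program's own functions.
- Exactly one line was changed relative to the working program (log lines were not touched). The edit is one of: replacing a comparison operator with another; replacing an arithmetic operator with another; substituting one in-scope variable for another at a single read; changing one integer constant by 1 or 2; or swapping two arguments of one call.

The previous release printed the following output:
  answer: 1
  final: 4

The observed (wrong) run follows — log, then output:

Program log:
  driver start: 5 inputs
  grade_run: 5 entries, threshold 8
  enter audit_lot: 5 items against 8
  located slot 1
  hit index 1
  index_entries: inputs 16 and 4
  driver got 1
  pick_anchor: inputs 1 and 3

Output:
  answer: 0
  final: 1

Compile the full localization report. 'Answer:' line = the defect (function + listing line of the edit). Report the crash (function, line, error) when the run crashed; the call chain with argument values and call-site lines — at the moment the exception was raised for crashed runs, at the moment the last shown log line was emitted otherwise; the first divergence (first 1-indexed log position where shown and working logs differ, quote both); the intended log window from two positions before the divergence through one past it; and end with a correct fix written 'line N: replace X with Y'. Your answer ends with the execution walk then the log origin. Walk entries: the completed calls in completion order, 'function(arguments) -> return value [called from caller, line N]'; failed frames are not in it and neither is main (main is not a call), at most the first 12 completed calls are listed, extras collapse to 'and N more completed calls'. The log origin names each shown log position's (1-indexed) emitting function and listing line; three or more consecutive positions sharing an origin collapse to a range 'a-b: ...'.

Answer: the defect is in index_entries at line 18.
The tell: Log line 7 is where behavior first shows: 'driver got 1' appears instead of 'driver got 4'.
Call chain: main -> pick_anchor(1, 3) (called at line 38).
First divergence: position 7 — the shown line 'driver got 1' should read 'driver got 4'.
Intended log window:
  5: hit index 1
  6: index_entries: inputs 16 and 4
  7: driver got 4
  8: pick_anchor: inputs 4 and 3
Execution walk:
  audit_lot([5, 8, 8, 3, 9], 8) -> 1  [called from grade_run, line 10]
  grade_run([5, 8, 8, 3, 9], 8) -> 16  [called from tally_events, line 22]
  index_entries(16, 4) -> 1  [called from tally_events, line 24]
  tally_events([5, 8, 8, 3, 9], 8) -> 1  [called from main, line 36]
  pick_anchor(1, 3) -> 0  [called from main, line 38]
Origin of each log line:
  1 — main, line 35
  2 — grade_run, line 9
  3 — audit_lot, line 2
  4 — audit_lot, line 5
  5 — grade_run, line 11
  6 — index_entries, line 16
  7 — main, line 37
  8 — pick_anchor, line 27
A correct fix: line 18: replace `rate // rate` with `mark // rate`.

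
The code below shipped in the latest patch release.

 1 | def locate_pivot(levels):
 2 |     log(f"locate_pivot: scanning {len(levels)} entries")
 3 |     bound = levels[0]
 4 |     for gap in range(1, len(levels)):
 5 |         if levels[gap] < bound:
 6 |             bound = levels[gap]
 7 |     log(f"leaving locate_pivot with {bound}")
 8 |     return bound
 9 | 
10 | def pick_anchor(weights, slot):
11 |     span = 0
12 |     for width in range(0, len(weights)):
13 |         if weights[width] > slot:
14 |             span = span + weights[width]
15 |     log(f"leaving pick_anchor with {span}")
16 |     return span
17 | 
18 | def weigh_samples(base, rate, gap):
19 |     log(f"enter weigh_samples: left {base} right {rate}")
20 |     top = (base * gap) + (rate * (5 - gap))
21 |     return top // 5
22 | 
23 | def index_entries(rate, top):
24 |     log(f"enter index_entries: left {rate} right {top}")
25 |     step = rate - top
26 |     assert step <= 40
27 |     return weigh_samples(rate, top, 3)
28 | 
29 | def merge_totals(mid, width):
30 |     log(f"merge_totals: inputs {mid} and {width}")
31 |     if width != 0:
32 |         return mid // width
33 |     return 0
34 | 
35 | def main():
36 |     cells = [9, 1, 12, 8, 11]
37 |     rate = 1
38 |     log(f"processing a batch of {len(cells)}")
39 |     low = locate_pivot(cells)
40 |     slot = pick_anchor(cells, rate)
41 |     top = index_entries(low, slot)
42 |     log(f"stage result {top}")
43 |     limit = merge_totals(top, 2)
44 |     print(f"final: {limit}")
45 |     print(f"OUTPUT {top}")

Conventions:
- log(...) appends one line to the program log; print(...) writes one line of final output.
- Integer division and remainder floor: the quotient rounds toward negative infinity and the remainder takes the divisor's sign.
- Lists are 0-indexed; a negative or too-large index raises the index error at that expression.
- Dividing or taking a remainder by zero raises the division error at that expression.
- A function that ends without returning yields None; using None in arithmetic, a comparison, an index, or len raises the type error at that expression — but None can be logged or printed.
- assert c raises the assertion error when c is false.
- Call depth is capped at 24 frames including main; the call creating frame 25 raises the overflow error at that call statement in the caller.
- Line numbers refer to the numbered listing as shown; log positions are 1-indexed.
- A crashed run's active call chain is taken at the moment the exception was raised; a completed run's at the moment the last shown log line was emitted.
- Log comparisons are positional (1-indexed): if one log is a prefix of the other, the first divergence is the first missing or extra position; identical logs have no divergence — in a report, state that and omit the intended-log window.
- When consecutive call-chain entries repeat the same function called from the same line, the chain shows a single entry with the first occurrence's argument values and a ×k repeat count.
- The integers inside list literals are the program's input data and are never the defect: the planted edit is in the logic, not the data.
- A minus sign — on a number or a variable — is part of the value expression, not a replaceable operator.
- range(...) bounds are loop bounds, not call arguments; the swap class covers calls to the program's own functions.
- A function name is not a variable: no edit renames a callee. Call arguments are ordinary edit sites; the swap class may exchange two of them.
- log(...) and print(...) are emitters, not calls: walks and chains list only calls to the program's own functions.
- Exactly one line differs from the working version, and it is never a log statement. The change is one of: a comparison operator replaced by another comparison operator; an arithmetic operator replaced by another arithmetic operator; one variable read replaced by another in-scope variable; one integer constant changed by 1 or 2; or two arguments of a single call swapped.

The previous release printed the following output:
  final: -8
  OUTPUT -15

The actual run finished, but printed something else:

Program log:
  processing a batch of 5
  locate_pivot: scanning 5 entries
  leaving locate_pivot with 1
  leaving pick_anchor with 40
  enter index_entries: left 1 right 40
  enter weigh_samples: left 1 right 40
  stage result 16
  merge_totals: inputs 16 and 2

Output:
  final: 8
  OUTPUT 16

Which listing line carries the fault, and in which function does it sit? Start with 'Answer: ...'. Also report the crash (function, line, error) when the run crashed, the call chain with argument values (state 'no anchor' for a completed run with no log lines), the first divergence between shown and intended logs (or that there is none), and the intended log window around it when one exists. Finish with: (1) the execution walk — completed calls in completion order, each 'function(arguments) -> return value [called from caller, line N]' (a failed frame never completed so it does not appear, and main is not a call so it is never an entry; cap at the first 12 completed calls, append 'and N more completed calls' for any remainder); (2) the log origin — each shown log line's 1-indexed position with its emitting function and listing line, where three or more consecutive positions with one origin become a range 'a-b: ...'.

Answer: the defect is in index_entries at line 27.
Core observation: At log position 6 the runs split — shown 'enter weigh_samples: left 1 right 40', but the working version logs 'enter weigh_samples: left 1 right -39'.
Call chain: main -> merge_totals(16, 2) (called at line 43).
First divergence: position 6 — the shown line 'enter weigh_samples: left 1 right 40' should read 'enter weigh_samples: left 1 right -39'.
Intended log window:
  4: leaving pick_anchor with 40
  5: enter index_entries: left 1 right 40
  6: enter weigh_samples: left 1 right -39
  7: stage result -15
Execution walk:
  locate_pivot([9, 1, 12, 8, 11]) -> 1  [called from main, line 39]
  pick_anchor([9, 1, 12, 8, 11], 1) -> 40  [called from main, line 40]
  weigh_samples(1, 40, 3) -> 16  [called from index_entries, line 27]
  index_entries(1, 40) -> 16  [called from main, line 41]
  merge_totals(16, 2) -> 8  [called from main, line 43]
Log origin:
  1: logged in main at line 38
  2: logged in locate_pivot at line 2
  3: logged in locate_pivot at line 7
  4: logged in pick_anchor at line 15
  5: logged in index_entries at line 24
  6: logged in weigh_samples at line 19
  7: logged in main at line 42
  8: logged in merge_totals at line 30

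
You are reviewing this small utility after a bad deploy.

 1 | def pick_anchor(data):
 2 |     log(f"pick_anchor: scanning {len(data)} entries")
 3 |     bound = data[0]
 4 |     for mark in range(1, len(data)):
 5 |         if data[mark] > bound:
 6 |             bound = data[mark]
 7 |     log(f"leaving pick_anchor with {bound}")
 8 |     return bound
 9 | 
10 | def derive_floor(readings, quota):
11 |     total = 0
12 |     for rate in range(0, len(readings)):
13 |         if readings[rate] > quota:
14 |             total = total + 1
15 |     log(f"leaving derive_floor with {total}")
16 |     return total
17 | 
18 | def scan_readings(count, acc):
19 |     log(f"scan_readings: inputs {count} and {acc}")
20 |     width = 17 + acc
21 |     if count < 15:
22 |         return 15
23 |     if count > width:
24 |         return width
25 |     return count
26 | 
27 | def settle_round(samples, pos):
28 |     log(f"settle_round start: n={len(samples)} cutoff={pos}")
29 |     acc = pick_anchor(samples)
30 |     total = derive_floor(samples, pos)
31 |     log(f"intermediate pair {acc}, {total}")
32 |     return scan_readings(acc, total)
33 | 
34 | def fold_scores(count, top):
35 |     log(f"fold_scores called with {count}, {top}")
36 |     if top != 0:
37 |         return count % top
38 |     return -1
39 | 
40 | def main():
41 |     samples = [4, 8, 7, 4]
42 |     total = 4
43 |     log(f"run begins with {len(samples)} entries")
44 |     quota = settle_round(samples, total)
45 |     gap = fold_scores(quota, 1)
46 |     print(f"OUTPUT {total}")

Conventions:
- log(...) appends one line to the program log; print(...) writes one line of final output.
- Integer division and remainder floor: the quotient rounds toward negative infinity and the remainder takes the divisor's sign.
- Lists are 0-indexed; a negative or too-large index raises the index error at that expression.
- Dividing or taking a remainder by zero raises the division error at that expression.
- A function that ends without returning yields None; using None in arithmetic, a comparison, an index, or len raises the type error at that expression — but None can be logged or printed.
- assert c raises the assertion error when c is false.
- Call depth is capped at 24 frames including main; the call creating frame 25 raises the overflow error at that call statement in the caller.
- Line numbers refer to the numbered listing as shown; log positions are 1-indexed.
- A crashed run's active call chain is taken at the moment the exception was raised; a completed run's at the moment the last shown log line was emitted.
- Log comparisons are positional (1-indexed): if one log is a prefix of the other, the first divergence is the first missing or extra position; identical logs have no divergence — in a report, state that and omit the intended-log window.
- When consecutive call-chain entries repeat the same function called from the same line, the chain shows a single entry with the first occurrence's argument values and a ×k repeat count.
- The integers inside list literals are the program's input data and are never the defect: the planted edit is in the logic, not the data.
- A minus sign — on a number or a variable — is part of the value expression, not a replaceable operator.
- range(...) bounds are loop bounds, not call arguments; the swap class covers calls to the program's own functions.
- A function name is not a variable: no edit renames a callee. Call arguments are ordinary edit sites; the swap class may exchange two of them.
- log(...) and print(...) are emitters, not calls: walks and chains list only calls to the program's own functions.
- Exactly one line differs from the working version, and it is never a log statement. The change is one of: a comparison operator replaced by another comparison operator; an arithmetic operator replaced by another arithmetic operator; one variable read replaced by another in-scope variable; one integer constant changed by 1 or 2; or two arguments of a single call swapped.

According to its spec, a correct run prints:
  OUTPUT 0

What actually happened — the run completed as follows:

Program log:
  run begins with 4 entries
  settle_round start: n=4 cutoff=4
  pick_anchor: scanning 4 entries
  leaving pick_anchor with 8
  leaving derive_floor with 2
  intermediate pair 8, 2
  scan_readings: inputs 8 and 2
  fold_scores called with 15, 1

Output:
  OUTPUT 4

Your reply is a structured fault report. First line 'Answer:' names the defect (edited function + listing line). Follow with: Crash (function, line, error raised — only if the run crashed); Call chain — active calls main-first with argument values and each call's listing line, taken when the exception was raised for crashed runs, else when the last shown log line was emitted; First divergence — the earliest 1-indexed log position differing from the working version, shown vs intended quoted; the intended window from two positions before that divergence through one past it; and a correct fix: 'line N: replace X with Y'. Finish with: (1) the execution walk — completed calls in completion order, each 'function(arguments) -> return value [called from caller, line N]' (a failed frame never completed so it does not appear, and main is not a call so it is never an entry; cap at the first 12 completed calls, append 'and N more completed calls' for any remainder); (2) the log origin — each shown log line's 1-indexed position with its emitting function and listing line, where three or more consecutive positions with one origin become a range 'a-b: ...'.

Answer: the defect is in main at line 46.
Key observation: No log line changed; the fault shows up purely in the output.
Call chain: main -> fold_scores(15, 1) (called at line 45).
First divergence: none — the logs agree in full.
Execution walk:
  pick_anchor([4, 8, 7, 4]) -> 8  [called from settle_round, line 29]
  derive_floor([4, 8, 7, 4], 4) -> 2  [called from settle_round, line 30]
  scan_readings(8, 2) -> 15  [called from settle_round, line 32]
  settle_round([4, 8, 7, 4], 4) -> 15  [called from main, line 44]
  fold_scores(15, 1) -> 0  [called from main, line 45]
Origin of each log line:
  1: emitted by main (line 43)
  2: emitted by settle_round (line 28)
  3: emitted by pick_anchor (line 2)
  4: emitted by pick_anchor (line 7)
  5: emitted by derive_floor (line 15)
  6: emitted by settle_round (line 31)
  7: emitted by scan_readings (line 19)
  8: emitted by fold_scores (line 35)
A correct fix: line 46: replace `total` with `gap`.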